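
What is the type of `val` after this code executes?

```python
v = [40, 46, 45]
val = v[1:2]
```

Slicing a list always returns a list

list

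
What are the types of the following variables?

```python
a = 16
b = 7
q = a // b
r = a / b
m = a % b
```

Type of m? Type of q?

int % int returns int; int // int returns int

int, int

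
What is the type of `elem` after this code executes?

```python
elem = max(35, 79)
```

max() of ints returns int

int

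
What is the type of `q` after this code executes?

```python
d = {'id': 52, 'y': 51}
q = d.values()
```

.values() returns a dict_values view object

dict_values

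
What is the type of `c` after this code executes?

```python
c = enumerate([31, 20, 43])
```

enumerate() returns an enumerate iterator object

enumerate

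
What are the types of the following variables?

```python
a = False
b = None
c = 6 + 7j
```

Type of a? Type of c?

a is bool; c is complex

bool, complex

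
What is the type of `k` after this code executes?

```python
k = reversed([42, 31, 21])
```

reversed() on a list returns a list_reverseiterator

list_reverseiterator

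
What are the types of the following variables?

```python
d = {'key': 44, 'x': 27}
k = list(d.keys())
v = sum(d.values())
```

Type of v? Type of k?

sum of int values returns int; list(...) returns list

int, list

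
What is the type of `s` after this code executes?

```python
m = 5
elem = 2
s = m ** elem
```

int ** positive int returns int (5 ** 2 = 25)

int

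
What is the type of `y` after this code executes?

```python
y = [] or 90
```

'or' returns first truthy value (90, which is int)

int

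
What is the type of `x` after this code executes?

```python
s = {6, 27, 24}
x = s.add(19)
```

set.add() returns None (mutates in place)

NoneType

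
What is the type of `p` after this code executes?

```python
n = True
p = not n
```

'not' always returns bool

bool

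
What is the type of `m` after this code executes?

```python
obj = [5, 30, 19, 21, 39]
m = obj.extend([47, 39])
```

list.extend() returns None

NoneType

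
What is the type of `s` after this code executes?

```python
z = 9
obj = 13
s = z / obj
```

int / int always returns float in Python 3 (9 / 13 = 0.692308)

float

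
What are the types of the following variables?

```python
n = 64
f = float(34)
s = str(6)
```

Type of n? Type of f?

n is int; f is float

int, float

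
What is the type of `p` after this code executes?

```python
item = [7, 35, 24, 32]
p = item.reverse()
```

list.reverse() returns None

NoneType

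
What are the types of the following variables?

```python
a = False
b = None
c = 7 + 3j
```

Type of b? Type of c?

b is NoneType; c is complex

NoneType, complex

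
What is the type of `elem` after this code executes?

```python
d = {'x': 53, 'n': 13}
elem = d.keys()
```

.keys() returns a dict_keys view object

dict_keys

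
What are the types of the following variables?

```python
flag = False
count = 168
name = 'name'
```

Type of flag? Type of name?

flag is bool; name is str

bool, str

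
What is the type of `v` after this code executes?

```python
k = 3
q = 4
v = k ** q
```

int ** positive int returns int (3 ** 4 = 81)

int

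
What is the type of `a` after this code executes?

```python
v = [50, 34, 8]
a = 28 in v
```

'in' operator returns bool

bool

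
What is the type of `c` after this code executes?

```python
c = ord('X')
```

ord() returns int (Unicode code point)

int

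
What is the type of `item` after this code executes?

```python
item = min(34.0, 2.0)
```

min() of floats returns float

float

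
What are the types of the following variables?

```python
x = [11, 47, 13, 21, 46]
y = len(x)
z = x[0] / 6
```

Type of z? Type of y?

int / int returns float; len() returns int

float, int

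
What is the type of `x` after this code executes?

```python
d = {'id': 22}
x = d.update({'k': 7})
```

dict.update() returns None

NoneType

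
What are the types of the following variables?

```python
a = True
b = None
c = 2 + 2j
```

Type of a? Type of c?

a is bool; c is complex

bool, complex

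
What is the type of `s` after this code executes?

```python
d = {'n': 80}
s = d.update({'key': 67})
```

dict.update() returns None

NoneType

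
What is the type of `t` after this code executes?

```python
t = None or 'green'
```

'or' with None returns the other value ('green', str)

str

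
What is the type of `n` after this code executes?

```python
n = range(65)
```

range() returns a range object

range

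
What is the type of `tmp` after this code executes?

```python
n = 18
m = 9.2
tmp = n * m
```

int * float returns float (18 * 9.2 = 165.6)

float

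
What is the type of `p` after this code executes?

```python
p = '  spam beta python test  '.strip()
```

str.strip() returns str

str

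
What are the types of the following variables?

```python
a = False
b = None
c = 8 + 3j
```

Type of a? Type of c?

a is bool; c is complex

bool, complex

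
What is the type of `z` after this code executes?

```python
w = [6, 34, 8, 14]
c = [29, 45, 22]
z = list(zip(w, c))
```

list(zip(...)) returns a list of tuples

list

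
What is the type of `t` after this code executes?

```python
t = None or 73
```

'or' with None returns the other value (73, int)

int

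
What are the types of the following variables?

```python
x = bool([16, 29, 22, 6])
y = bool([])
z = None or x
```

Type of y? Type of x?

bool() returns bool; bool() returns bool

bool, bool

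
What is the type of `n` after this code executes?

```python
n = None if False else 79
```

Ternary: condition is False, else branch (79) taken → int

int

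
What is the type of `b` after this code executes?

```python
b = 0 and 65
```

'and' returns the first falsy value (0, which is int)

int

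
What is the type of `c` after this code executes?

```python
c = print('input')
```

print() returns None

NoneType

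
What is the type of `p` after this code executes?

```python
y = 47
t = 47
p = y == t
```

Equality comparison returns bool

bool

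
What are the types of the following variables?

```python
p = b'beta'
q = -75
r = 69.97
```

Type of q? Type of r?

q is int; r is float

int, float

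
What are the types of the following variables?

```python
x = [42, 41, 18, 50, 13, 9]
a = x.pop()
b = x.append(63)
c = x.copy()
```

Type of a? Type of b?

list.pop() returns the element (int); list.append() returns None

int, NoneType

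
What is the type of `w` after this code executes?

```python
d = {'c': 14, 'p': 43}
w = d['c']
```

Accessing dict[str, int] with key 'c' returns int value 14

int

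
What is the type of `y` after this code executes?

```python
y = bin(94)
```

bin() returns str representation

str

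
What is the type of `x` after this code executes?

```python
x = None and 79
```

'and' returns first falsy value (None)

NoneType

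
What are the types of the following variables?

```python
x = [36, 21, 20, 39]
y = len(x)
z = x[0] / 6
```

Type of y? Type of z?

len() returns int; int / int returns float

int, float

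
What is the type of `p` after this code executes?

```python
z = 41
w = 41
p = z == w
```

Equality comparison returns bool

bool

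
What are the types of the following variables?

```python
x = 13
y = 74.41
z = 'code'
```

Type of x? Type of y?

x is int; y is float

int, float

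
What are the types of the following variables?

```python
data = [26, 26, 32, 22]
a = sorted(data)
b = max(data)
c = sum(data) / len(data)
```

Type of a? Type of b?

sorted() returns list; max of ints returns int

list, int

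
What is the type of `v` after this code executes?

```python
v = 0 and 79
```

'and' returns the first falsy value (0, which is int)

int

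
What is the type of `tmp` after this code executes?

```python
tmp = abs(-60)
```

abs() of int returns int

int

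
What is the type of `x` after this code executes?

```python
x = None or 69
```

'or' with None returns the other value (69, int)

int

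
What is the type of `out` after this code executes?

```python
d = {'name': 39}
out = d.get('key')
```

dict.get() returns None when key 'key' is not found and no default given

NoneType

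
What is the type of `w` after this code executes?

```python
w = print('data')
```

print() returns None

NoneType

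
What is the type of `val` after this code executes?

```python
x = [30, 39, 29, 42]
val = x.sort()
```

list.sort() returns None (sorts in place)

NoneType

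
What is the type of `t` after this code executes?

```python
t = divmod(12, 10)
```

divmod() returns a tuple (quotient, remainder)

tuple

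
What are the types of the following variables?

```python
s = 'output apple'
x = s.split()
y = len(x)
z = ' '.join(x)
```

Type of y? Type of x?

len() returns int; str.split() returns list

int, list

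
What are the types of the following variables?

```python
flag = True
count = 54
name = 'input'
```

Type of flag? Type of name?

flag is bool; name is str

bool, str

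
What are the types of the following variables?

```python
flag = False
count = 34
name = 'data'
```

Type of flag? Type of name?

flag is bool; name is str

bool, str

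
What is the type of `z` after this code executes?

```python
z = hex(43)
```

hex() returns str representation

str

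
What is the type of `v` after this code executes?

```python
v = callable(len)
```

callable() returns bool

bool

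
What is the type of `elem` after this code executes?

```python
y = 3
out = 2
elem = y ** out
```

int ** positive int returns int (3 ** 2 = 9)

int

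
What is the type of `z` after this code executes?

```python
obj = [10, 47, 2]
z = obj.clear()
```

list.clear() returns None

NoneType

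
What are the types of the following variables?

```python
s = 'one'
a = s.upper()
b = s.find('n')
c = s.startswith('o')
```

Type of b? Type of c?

str.find() returns int; str.startswith() returns bool

int, bool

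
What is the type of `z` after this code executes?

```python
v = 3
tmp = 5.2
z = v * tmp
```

int * float returns float (3 * 5.2 = 15.6)

float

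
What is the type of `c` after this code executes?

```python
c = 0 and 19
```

'and' returns the first falsy value (0, which is int)

int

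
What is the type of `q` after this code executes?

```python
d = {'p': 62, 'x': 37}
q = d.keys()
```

.keys() returns a dict_keys view object

dict_keys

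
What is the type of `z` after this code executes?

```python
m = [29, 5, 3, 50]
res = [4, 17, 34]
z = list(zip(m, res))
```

list(zip(...)) returns a list of tuples

list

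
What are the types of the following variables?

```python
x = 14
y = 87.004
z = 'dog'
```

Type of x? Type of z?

x is int; z is str

int, str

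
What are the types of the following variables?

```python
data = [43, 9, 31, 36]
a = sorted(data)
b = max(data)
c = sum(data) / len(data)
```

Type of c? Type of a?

int / int returns float; sorted() returns list

float, list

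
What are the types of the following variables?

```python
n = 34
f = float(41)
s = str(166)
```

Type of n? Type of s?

n is int; s is str

int, str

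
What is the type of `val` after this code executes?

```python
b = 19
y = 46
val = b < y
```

Comparison operators return bool

bool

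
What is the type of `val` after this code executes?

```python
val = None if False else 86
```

Ternary: condition is False, else branch (86) taken → int

int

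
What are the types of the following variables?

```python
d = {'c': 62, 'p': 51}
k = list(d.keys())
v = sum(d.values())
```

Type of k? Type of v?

list(...) returns list; sum of int values returns int

list, int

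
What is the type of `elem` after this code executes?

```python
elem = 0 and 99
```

'and' returns the first falsy value (0, which is int)

int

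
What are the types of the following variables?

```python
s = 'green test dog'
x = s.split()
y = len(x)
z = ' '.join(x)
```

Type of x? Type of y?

str.split() returns list; len() returns int

list, int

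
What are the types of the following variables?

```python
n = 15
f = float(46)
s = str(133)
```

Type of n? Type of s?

n is int; s is str

int, str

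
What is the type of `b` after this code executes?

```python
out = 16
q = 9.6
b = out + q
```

int + float returns float (16 + 9.6 = 25.6)

float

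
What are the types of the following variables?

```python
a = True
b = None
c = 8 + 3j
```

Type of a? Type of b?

a is bool; b is NoneType

bool, NoneType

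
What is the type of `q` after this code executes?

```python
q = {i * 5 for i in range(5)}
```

A set comprehension {expr for x in iterable} produces a set

set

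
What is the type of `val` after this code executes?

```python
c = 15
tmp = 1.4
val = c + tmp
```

int + float returns float (15 + 1.4 = 16.4)

float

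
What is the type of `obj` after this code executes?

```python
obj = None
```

None has type NoneType

NoneType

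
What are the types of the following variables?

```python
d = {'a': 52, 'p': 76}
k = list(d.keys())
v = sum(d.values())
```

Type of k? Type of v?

list(...) returns list; sum of int values returns int

list, int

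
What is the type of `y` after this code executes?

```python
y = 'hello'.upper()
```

str.upper() returns str

str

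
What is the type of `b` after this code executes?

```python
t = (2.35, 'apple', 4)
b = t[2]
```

Index 2 of tuple is 4 which is int

int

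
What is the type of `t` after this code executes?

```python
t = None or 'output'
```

'or' with None returns the other value ('output', str)

str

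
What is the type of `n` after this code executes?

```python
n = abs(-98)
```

abs() of int returns int

int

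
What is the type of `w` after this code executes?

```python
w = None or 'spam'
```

'or' with None returns the other value ('spam', str)

str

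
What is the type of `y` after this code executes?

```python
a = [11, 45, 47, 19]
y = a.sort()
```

list.sort() returns None (sorts in place)

NoneType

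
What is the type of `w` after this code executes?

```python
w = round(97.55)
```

round() with no ndigits arg returns int

int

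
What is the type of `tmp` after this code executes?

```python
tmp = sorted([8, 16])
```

sorted() always returns list

list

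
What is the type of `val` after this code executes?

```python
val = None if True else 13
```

Ternary: condition is True, if branch (None) taken → NoneType

NoneType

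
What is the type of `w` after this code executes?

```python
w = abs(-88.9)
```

abs() of float returns float

float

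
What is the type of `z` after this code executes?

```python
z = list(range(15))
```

list(range(...)) returns list

list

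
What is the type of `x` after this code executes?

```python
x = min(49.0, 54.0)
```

min() of floats returns float

float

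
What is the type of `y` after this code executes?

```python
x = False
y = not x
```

'not' always returns bool

bool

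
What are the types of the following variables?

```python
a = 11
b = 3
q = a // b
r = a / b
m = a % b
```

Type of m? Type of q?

int % int returns int; int // int returns int

int, int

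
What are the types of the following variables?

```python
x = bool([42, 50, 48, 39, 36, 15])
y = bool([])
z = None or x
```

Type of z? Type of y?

None or <bool> returns the bool; bool() returns bool

bool, bool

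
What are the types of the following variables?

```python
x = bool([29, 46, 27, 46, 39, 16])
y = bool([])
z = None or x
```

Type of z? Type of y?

None or <bool> returns the bool; bool() returns bool

bool, bool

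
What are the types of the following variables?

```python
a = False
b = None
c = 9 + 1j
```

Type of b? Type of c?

b is NoneType; c is complex

NoneType, complex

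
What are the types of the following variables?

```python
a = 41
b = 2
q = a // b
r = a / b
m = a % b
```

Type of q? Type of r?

int // int returns int; int / int returns float

int, float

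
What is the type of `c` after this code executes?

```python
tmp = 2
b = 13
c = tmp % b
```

int % int returns int (2 % 13 = 2)

int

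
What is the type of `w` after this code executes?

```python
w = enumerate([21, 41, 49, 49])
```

enumerate() returns an enumerate iterator object

enumerate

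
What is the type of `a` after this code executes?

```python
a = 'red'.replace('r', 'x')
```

str.replace() returns str

str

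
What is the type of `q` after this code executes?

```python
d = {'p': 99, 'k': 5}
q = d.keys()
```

.keys() returns a dict_keys view object

dict_keys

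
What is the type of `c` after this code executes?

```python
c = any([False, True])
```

any() returns bool

bool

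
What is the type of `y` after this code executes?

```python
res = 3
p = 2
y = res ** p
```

int ** positive int returns int (3 ** 2 = 9)

int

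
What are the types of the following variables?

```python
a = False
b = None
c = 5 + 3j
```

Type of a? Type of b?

a is bool; b is NoneType

bool, NoneType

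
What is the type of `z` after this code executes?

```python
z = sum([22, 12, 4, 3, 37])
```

sum() of ints returns int

int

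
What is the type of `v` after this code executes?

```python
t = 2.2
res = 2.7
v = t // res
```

float // float returns float (floor division preserves float type)

float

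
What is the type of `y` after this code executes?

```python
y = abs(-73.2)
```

abs() of float returns float

float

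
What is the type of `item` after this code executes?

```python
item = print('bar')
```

print() returns None

NoneType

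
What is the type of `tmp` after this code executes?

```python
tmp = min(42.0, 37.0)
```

min() of floats returns float

float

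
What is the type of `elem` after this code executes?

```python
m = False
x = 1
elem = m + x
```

bool + int returns int (False is 0, so 0 + 1 = 1)

int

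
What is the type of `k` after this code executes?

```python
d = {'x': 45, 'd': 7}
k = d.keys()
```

.keys() returns a dict_keys view object

dict_keys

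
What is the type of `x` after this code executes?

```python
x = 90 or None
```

'or' returns first truthy value (90, int)

int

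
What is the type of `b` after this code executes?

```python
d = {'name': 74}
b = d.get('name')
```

dict.get() returns the value (int) when key is found

int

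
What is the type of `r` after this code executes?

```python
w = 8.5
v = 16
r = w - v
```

float - int returns float (8.5 - 16 = -7.5)

float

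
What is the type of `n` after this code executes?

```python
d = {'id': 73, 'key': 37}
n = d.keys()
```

.keys() returns a dict_keys view object

dict_keys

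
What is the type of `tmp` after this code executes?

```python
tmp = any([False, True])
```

any() returns bool

bool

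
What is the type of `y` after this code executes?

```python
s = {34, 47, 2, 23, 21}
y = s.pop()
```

Popping from a set of ints returns int

int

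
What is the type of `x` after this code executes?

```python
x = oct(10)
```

oct() returns str representation

str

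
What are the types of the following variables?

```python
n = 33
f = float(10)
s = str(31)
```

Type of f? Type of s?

f is float; s is str

float, str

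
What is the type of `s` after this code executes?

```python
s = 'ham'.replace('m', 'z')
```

str.replace() returns str

str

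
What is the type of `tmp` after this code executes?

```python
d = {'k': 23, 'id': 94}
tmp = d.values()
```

.values() returns a dict_values view object

dict_values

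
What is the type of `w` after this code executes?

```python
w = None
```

None has type NoneType

NoneType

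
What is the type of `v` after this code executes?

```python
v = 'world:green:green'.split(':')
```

str.split() returns list

list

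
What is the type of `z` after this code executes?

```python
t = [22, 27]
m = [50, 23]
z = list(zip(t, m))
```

list(zip(...)) returns a list of tuples

list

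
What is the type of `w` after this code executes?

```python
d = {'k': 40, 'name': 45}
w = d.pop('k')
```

dict.pop() returns the value (int)

int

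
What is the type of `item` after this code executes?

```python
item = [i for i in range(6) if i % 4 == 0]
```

A list comprehension [...] produces a list

list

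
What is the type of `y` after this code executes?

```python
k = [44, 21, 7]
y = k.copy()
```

list.copy() returns list

list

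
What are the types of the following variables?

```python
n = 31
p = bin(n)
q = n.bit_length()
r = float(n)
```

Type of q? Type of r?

int.bit_length() returns int; float() returns float

int, float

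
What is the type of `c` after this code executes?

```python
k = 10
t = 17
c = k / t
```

int / int always returns float in Python 3 (10 / 17 = 0.588235)

float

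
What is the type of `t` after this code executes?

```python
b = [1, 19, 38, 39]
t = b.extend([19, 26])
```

list.extend() returns None

NoneType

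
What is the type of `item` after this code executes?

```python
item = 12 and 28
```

'and' returns the last value when all truthy (28, which is int)

int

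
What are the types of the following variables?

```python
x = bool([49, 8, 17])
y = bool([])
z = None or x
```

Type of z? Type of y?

None or <bool> returns the bool; bool() returns bool

bool, bool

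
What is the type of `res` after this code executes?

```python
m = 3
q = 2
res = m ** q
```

int ** positive int returns int (3 ** 2 = 9)

int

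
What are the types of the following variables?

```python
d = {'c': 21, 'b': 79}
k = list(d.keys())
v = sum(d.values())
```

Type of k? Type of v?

list(...) returns list; sum of int values returns int

list, int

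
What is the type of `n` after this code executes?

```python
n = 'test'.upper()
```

str.upper() returns str

str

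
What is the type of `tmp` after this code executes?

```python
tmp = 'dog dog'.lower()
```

str.lower() returns str

str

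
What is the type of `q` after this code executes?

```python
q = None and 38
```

'and' returns first falsy value (None)

NoneType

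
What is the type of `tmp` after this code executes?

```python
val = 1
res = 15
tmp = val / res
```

int / int always returns float in Python 3 (1 / 15 = 0.0666667)

float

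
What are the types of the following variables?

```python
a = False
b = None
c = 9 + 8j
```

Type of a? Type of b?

a is bool; b is NoneType

bool, NoneType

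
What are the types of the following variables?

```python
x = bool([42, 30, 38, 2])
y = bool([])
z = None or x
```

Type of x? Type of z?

bool() returns bool; None or <bool> returns the bool

bool, bool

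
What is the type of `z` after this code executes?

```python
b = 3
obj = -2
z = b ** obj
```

int ** negative int returns float

float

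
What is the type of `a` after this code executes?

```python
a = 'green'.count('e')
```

str.count() returns int

int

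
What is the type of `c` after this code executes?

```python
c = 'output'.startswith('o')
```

str.startswith() returns bool

bool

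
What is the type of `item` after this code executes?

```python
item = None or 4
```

'or' with None returns the other value (4, int)

int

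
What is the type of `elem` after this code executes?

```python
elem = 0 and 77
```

'and' returns the first falsy value (0, which is int)

int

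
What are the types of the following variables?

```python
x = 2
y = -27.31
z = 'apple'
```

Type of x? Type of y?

x is int; y is float

int, float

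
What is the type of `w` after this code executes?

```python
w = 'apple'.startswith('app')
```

str.startswith() returns bool

bool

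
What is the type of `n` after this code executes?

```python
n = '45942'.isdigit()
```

str.isdigit() returns bool

bool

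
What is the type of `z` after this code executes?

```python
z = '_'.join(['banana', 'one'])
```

str.join() returns str

str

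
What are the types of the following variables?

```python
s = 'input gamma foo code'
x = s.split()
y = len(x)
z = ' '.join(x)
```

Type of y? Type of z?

len() returns int; str.join() returns str

int, str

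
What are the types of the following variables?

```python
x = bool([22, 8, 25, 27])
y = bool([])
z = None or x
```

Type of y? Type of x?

bool() returns bool; bool() returns bool

bool, bool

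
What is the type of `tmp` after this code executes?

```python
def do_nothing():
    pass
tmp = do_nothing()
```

A function with no return statement returns None

NoneType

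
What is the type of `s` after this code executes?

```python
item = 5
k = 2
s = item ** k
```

int ** positive int returns int (5 ** 2 = 25)

int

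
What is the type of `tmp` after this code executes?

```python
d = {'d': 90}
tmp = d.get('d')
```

dict.get() returns the value (int) when key is found

int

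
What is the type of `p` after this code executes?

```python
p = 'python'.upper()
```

str.upper() returns str

str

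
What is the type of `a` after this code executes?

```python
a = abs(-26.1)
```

abs() of float returns float

float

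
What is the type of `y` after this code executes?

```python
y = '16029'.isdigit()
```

str.isdigit() returns bool

bool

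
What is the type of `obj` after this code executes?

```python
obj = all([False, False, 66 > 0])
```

all() returns bool

bool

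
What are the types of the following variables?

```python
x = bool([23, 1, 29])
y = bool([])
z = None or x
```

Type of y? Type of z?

bool() returns bool; None or <bool> returns the bool

bool, bool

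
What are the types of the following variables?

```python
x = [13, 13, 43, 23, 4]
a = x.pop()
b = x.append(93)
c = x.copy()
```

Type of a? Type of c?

list.pop() returns the element (int); list.copy() returns list

int, list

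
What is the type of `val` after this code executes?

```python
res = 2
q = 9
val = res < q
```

Comparison operators return bool

bool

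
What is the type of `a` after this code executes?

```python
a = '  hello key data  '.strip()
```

str.strip() returns str

str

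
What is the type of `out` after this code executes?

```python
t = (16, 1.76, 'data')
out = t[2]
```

Index 2 of tuple is 'data' which is str

str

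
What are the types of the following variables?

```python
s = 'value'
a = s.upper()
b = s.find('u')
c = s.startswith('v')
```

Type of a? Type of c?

str.upper() returns str; str.startswith() returns bool

str, bool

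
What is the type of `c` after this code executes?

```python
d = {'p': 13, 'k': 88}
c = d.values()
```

.values() returns a dict_values view object

dict_values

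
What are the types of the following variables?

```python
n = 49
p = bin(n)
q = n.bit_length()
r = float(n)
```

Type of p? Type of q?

bin() returns str; int.bit_length() returns int

str, int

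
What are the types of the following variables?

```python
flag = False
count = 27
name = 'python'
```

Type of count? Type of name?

count is int; name is str

int, str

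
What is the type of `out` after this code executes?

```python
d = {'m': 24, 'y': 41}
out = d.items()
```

dict.items() returns a dict_items view

dict_items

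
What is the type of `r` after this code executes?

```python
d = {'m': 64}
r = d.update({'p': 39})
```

dict.update() returns None

NoneType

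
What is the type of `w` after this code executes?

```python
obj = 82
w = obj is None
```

'is' comparison returns bool

bool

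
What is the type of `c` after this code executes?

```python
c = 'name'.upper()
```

str.upper() returns str

str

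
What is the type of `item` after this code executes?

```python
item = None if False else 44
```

Ternary: condition is False, else branch (44) taken → int

int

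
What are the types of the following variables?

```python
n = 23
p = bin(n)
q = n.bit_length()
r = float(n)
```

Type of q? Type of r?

int.bit_length() returns int; float() returns float

int, float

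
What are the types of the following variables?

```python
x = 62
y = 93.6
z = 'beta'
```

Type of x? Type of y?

x is int; y is float

int, float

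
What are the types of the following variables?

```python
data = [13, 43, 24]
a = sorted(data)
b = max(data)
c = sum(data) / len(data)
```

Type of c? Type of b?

int / int returns float; max of ints returns int

float, int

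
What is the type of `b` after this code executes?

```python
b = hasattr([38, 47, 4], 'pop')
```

hasattr() returns bool

bool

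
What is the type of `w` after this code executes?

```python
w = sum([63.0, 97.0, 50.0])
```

sum() of floats returns float

float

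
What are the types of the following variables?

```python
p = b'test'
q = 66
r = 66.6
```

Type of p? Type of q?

p is bytes; q is int

bytes, int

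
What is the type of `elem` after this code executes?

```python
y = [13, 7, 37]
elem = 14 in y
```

'in' operator returns bool

bool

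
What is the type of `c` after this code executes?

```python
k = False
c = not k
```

'not' always returns bool

bool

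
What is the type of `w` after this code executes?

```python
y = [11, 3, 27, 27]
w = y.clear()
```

list.clear() returns None

NoneType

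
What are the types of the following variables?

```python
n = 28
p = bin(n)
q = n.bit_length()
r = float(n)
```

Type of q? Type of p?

int.bit_length() returns int; bin() returns str

int, str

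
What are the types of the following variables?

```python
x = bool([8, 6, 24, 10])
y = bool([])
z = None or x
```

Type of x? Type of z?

bool() returns bool; None or <bool> returns the bool

bool, bool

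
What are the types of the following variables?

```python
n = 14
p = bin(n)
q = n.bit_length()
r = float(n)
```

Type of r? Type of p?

float() returns float; bin() returns str

float, str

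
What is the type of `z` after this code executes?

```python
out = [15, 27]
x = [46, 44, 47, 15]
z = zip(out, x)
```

zip() returns a zip iterator object

zip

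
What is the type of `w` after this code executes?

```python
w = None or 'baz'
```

'or' with None returns the other value ('baz', str)

str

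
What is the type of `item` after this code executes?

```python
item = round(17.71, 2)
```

round() with ndigits arg returns float

float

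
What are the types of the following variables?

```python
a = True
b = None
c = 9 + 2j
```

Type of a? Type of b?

a is bool; b is NoneType

bool, NoneType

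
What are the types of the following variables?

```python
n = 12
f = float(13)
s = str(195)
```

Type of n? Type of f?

n is int; f is float

int, float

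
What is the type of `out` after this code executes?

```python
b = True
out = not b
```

'not' always returns bool

bool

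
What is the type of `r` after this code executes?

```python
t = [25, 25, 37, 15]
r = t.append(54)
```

list.append() returns None (mutates in place)

NoneType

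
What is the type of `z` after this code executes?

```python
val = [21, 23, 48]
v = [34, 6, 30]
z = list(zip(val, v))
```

list(zip(...)) returns a list of tuples

list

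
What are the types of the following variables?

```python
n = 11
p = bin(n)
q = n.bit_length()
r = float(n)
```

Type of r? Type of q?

float() returns float; int.bit_length() returns int

float, int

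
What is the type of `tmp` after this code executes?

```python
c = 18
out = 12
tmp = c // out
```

int // int returns int (18 // 12 = 1)

int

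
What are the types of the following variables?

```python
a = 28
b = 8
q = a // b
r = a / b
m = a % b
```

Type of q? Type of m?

int // int returns int; int % int returns int

int, int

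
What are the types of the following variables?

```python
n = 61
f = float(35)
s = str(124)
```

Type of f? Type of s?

f is float; s is str

float, str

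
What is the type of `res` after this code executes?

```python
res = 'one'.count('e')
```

str.count() returns int

int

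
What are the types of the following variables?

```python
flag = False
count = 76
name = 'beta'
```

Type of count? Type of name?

count is int; name is str

int, str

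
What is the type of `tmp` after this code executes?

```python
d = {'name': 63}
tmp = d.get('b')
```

dict.get() returns None when key 'b' is not found and no default given

NoneType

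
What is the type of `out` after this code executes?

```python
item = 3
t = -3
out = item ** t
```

int ** negative int returns float

float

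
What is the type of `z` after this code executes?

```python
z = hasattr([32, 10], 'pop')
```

hasattr() returns bool

bool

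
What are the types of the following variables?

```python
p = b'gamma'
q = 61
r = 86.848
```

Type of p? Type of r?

p is bytes; r is float

bytes, float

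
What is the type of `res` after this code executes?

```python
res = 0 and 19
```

'and' returns the first falsy value (0, which is int)

int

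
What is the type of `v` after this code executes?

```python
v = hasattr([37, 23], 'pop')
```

hasattr() returns bool

bool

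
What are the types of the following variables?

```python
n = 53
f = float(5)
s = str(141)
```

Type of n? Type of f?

n is int; f is float

int, float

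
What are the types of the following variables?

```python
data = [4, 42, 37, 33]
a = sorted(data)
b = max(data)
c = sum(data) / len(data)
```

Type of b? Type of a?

max of ints returns int; sorted() returns list

int, list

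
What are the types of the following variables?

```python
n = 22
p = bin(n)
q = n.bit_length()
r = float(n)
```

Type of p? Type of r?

bin() returns str; float() returns float

str, float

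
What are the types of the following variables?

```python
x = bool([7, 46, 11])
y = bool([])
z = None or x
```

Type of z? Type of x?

None or <bool> returns the bool; bool() returns bool

bool, bool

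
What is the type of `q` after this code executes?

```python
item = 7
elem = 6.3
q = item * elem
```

int * float returns float (7 * 6.3 = 44.1)

float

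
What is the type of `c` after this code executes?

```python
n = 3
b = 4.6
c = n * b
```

int * float returns float (3 * 4.6 = 13.8)

float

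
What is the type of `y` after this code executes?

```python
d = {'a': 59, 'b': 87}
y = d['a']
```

Accessing dict[str, int] with key 'a' returns int value 59

int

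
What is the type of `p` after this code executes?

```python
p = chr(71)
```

chr() returns str (single character)

str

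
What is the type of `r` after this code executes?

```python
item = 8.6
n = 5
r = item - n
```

float - int returns float (8.6 - 5 = 3.6)

float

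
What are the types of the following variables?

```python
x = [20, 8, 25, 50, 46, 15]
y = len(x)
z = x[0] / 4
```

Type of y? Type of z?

len() returns int; int / int returns float

int, float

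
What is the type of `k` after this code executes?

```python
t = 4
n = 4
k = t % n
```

int % int returns int (4 % 4 = 0)

int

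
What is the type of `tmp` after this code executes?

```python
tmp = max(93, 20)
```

max() of ints returns int

int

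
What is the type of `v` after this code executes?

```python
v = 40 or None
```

'or' returns first truthy value (40, int)

int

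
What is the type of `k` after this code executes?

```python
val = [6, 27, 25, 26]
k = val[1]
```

Indexing a list of ints returns int (val[1] = 27)

int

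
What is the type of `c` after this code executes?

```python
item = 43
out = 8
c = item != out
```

Comparison operators return bool

bool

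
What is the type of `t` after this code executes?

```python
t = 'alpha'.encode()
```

str.encode() returns bytes

bytes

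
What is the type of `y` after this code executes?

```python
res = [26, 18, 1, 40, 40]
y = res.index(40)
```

list.index() returns int

int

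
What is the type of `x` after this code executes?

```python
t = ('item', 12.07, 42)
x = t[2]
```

Index 2 of tuple is 42 which is int

int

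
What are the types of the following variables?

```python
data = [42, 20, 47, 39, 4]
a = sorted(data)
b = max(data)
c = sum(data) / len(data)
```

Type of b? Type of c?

max of ints returns int; int / int returns float

int, float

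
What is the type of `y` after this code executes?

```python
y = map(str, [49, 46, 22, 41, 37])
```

map() returns a map iterator object

map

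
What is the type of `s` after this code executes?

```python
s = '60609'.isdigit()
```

str.isdigit() returns bool

bool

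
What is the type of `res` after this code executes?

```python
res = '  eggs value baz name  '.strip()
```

str.strip() returns str

str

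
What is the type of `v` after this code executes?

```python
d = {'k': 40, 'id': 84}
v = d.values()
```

.values() returns a dict_values view object

dict_values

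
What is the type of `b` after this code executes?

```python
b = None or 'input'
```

'or' with None returns the other value ('input', str)

str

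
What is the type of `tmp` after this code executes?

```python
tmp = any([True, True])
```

any() returns bool

bool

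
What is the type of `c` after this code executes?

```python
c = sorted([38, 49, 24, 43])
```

sorted() always returns list

list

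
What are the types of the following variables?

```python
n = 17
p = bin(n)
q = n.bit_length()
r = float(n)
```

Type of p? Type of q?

bin() returns str; int.bit_length() returns int

str, int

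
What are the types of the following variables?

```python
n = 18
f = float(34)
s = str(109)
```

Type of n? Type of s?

n is int; s is str

int, str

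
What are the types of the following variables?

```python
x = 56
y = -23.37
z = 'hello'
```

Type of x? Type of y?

x is int; y is float

int, float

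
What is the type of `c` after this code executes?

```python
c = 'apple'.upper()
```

str.upper() returns str

str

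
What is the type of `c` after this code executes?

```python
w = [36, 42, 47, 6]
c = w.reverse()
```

list.reverse() returns None

NoneType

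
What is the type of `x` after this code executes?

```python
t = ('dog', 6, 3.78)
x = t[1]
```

Index 1 of tuple is 6 which is int

int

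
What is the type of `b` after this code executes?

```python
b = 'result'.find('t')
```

str.find() returns int (index, or -1)

int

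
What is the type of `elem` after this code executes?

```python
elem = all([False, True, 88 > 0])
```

all() returns bool

bool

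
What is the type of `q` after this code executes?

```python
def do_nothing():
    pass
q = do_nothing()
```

A function with no return statement returns None

NoneType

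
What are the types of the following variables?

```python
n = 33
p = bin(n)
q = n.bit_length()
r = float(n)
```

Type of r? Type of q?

float() returns float; int.bit_length() returns int

float, int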